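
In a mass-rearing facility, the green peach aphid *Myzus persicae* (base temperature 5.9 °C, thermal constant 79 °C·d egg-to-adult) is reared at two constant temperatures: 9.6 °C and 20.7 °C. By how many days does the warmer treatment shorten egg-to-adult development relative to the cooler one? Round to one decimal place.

At 9.6 °C: 79 / (9.6 − 5.9) = 79 / 3.7 = 21.351 d.
At 20.7 °C: 79 / (20.7 − 5.9) = 79 / 14.8 = 5.338 d.
Difference = |21.351 − 5.338| = 16.014 ≈ 16.0 days.

16.0 days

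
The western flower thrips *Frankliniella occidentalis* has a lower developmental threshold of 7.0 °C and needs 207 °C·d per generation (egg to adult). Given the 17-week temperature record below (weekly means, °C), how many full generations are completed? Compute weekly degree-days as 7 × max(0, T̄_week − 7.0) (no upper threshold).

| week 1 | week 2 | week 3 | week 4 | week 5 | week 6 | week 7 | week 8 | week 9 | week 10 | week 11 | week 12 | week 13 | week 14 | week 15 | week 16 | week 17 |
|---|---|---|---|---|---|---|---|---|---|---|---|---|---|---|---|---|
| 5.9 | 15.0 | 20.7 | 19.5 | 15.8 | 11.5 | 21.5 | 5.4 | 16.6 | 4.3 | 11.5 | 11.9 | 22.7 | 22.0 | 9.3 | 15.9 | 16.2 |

4 generations

Weekly DD (7 × max(0, T̄ − 7.0)): 0.0, 56.0, 95.9, 87.5, 61.6, 31.5, 101.5, 0.0, 67.2, 0.0, 31.5, 34.3, 109.9, 105.0, 16.1, 62.3, 64.4.
Season total = 924.7 DD.
Complete generations = ⌊924.7 / 207⌋ = 4.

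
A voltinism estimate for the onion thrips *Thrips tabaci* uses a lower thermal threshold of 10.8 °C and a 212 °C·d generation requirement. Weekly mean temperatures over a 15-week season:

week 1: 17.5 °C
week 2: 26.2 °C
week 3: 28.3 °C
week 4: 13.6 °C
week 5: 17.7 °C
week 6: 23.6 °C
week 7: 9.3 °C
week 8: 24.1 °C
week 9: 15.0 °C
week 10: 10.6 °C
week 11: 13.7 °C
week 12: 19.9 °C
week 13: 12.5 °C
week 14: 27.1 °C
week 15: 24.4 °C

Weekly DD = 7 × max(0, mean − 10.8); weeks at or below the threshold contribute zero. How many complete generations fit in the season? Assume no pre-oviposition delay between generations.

Weekly DD (7 × max(0, T̄ − 10.8)): 46.9, 107.8, 122.5, 19.6, 48.3, 89.6, 0.0, 93.1, 29.4, 0.0, 20.3, 63.7, 11.9, 114.1, 95.2.
Season total = 862.4 DD.
Complete generations = ⌊862.4 / 212⌋ = 4.

4 generations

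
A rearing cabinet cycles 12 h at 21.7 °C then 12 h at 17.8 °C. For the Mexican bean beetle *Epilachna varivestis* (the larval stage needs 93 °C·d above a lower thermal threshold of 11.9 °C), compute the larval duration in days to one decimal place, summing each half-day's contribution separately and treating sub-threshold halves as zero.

Day half: max(0, 21.7 − 11.9) × 0.5 = 9.8 × 0.5 = 4.90 DD.
Night half: max(0, 17.8 − 11.9) × 0.5 = 5.9 × 0.5 = 2.95 DD.
Per 24 h: 7.85 DD/day.
Duration = 93 / 7.85 = 11.847 ≈ 11.8 days.

11.8 days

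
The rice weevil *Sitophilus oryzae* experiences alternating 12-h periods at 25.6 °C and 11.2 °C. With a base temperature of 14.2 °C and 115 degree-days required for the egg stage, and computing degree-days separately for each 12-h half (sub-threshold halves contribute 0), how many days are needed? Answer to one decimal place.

Day half: max(0, 25.6 − 14.2) × 0.5 = 11.4 × 0.5 = 5.70 DD.
Night half: max(0, 11.2 − 14.2) × 0.5 = 0.0 × 0.5 = 0.00 DD.
Per 24 h: 5.70 DD/day.
Duration = 115 / 5.70 = 20.175 ≈ 20.2 days.

20.2 days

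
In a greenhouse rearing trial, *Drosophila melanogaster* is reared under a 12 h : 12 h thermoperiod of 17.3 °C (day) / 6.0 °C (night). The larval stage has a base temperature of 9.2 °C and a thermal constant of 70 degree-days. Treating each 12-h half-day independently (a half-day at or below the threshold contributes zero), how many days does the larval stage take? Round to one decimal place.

17.3 days

Day half: max(0, 17.3 − 9.2) × 0.5 = 8.1 × 0.5 = 4.05 DD.
Night half: max(0, 6.0 − 9.2) × 0.5 = 0.0 × 0.5 = 0.00 DD.
Per 24 h: 4.05 DD/day.
Duration = 70 / 4.05 = 17.284 ≈ 17.3 days.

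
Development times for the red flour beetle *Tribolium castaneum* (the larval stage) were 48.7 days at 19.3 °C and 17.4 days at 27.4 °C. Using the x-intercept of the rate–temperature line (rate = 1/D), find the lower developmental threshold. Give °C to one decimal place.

14.8 °C

Linear rate model ⇒ the product D·(T − T_b) is constant across temperatures.
48.7·(19.3 − T_b) = 17.4·(27.4 − T_b)
T_b = (48.7·19.3 − 17.4·27.4) / (48.7 − 17.4) = 463.15 / 31.3 = 14.797 °C ≈ 14.8 °C.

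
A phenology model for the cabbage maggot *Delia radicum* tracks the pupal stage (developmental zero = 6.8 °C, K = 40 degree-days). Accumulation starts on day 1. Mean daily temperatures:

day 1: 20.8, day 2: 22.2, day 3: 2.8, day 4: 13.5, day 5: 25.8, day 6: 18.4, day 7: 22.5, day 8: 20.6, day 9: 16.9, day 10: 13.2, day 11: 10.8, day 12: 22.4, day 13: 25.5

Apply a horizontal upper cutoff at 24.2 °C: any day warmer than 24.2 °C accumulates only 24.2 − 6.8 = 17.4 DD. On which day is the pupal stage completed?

Daily DD above 6.8 °C (capped at 17.4): 14.0, 15.4, 0.0, 6.7, 17.4, 11.6, 15.7, 13.8, 10.1, 6.4, 4.0, 15.6, 17.4.
Cumulative: 14.0, 29.4, 29.4, 36.1, 53.5, 65.1, 80.8, 94.6, 104.7, 111.1, 115.1, 130.7, 148.1.
The total first reaches 40 DD on day 5.

day 5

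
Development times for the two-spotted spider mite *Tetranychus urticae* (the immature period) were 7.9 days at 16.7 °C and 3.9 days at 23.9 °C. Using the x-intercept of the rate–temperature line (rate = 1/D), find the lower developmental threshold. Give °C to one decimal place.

9.7 °C

Under the model K = D·(T − T_b), so D₁·(T₁ − T_b) = D₂·(T₂ − T_b).
7.9·(16.7 − T_b) = 3.9·(23.9 − T_b)
T_b = (7.9·16.7 − 3.9·23.9) / (7.9 − 3.9) = 38.72 / 4.0 = 9.680 °C ≈ 9.7 °C.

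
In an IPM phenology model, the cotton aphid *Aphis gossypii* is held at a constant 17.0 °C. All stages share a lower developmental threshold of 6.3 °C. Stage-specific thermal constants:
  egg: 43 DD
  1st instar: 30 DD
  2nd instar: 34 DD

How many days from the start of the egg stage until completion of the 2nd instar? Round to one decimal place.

10.0 days

Daily accumulation at 17.0 °C = 17.0 − 6.3 = 10.7 DD/day.
Total K = 43 + 30 + 34 = 107 DD.
Total duration = 107 / 10.7 = 10.000 ≈ 10.0 days.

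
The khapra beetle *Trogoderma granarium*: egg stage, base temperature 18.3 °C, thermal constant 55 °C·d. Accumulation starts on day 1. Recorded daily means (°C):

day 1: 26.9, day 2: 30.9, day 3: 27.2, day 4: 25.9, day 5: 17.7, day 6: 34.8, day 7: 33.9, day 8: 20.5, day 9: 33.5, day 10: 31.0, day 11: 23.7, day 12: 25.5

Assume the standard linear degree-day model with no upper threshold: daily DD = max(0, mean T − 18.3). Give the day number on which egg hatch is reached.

day 7

Daily DD above 18.3 °C: 8.6, 12.6, 8.9, 7.6, 0.0, 16.5, 15.6, 2.2, 15.2, 12.7, 5.4, 7.2.
Cumulative: 8.6, 21.2, 30.1, 37.7, 37.7, 54.2, 69.8, 72.0, 87.2, 99.9, 105.3, 112.5.
The total first reaches 55 DD on day 7.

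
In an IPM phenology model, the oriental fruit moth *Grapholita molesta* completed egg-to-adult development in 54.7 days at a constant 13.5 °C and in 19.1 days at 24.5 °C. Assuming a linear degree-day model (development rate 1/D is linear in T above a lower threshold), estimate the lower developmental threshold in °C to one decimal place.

Equal thermal constants: D₁(T₁ − T_b) = D₂(T₂ − T_b).
54.7·(13.5 − T_b) = 19.1·(24.5 − T_b)
T_b = (54.7·13.5 − 19.1·24.5) / (54.7 − 19.1) = 270.50 / 35.6 = 7.598 °C ≈ 7.6 °C.

7.6 °C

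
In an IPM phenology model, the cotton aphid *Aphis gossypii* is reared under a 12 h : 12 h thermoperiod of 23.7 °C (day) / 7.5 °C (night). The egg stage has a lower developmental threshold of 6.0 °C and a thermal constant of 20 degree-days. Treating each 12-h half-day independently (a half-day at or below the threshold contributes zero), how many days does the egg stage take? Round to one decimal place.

Day half: max(0, 23.7 − 6.0) × 0.5 = 17.7 × 0.5 = 8.85 DD.
Night half: max(0, 7.5 − 6.0) × 0.5 = 1.5 × 0.5 = 0.75 DD.
Per 24 h: 9.60 DD/day.
Duration = 20 / 9.60 = 2.083 ≈ 2.1 days.

2.1 days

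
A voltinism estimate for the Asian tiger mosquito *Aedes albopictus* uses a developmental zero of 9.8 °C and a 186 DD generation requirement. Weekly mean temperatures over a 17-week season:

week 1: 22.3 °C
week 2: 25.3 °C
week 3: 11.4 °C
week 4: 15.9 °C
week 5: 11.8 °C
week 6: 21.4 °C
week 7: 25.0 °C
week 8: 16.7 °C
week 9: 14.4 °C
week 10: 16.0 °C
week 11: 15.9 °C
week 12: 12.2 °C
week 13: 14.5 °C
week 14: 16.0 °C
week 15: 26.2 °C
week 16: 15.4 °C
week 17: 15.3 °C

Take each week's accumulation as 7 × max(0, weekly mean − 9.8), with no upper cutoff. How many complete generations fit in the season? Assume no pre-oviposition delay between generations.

4 generations

Weekly DD (7 × max(0, T̄ − 9.8)): 87.5, 108.5, 11.2, 42.7, 14.0, 81.2, 106.4, 48.3, 32.2, 43.4, 42.7, 16.8, 32.9, 43.4, 114.8, 39.2, 38.5.
Season total = 903.7 DD.
Complete generations = ⌊903.7 / 186⌋ = 4.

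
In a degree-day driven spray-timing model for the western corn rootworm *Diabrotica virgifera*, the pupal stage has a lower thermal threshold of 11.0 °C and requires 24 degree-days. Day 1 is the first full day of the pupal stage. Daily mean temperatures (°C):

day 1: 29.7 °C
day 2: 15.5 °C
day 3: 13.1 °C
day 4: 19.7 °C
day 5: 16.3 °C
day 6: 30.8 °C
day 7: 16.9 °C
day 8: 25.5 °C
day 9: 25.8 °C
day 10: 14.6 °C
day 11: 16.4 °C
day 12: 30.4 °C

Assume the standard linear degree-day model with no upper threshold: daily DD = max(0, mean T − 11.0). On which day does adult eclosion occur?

day 3

Daily DD above 11.0 °C: 18.7, 4.5, 2.1, 8.7, 5.3, 19.8, 5.9, 14.5, 14.8, 3.6, 5.4, 19.4.
Cumulative: 18.7, 23.2, 25.3, 34.0, 39.3, 59.1, 65.0, 79.5, 94.3, 97.9, 103.3, 122.7.
The total first reaches 24 DD on day 3.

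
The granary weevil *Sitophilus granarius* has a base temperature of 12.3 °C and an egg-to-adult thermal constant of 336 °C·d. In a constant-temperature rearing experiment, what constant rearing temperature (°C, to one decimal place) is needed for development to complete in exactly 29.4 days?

23.7 °C

Required daily accumulation = 336 / 29.4 = 11.429 DD/day.
T = T_base + 11.429 = 12.3 + 11.429 = 23.729 ≈ 23.7 °C.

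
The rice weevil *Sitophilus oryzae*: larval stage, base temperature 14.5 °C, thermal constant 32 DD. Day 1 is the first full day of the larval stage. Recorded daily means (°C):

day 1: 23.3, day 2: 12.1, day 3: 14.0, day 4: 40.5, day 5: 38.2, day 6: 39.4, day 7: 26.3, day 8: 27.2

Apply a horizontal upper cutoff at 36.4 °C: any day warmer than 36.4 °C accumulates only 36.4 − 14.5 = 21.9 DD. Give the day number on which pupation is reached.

day 5

Daily DD above 14.5 °C (capped at 21.9): 8.8, 0.0, 0.0, 21.9, 21.9, 21.9, 11.8, 12.7.
Cumulative: 8.8, 8.8, 8.8, 30.7, 52.6, 74.5, 86.3, 99.0.
The total first reaches 32 DD on day 5.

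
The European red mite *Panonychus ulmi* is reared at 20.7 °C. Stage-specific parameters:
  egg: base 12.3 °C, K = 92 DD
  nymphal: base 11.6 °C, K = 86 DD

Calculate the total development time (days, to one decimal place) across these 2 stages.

20.4 days

egg: 92 / (20.7 − 12.3) = 92 / 8.4 = 10.952 d.
nymphal: 86 / (20.7 − 11.6) = 86 / 9.1 = 9.451 d.
Sum = 20.403 ≈ 20.4 days.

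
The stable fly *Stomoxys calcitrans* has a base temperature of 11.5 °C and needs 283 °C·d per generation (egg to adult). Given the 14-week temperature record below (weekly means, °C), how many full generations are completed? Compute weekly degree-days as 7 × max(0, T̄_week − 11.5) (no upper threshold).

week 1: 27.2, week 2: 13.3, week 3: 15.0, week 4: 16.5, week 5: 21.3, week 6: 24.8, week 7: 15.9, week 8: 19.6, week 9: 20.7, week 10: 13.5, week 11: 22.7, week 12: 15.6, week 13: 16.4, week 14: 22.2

2 generations

Weekly DD (7 × max(0, T̄ − 11.5)): 109.9, 12.6, 24.5, 35.0, 68.6, 93.1, 30.8, 56.7, 64.4, 14.0, 78.4, 28.7, 34.3, 74.9.
Season total = 725.9 DD.
Complete generations = ⌊725.9 / 283⌋ = 2.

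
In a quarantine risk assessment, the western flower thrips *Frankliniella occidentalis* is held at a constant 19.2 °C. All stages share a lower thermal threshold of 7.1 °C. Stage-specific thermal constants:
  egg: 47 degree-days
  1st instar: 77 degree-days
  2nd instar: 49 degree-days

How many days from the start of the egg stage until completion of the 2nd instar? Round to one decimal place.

14.3 days

Daily accumulation at 19.2 °C = 19.2 − 7.1 = 12.1 DD/day.
Total K = 47 + 77 + 49 = 173 DD.
Total duration = 173 / 12.1 = 14.298 ≈ 14.3 days.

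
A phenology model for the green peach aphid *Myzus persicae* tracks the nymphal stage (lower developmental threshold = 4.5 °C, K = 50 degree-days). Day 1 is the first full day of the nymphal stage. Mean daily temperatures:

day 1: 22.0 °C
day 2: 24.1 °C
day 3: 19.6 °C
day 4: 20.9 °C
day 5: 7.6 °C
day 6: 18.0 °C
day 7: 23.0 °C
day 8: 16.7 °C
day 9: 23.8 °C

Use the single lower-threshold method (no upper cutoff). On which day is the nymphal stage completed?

Daily DD above 4.5 °C: 17.5, 19.6, 15.1, 16.4, 3.1, 13.5, 18.5, 12.2, 19.3.
Cumulative: 17.5, 37.1, 52.2, 68.6, 71.7, 85.2, 103.7, 115.9, 135.2.
The total first reaches 50 DD on day 3.

day 3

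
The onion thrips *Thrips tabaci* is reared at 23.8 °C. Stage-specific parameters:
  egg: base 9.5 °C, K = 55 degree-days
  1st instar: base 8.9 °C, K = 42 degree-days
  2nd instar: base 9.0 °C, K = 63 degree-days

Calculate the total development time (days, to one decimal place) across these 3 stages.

10.9 days

egg: 55 / (23.8 − 9.5) = 55 / 14.3 = 3.846 d.
1st instar: 42 / (23.8 − 8.9) = 42 / 14.9 = 2.819 d.
2nd instar: 63 / (23.8 − 9.0) = 63 / 14.8 = 4.257 d.
Sum = 10.922 ≈ 10.9 days.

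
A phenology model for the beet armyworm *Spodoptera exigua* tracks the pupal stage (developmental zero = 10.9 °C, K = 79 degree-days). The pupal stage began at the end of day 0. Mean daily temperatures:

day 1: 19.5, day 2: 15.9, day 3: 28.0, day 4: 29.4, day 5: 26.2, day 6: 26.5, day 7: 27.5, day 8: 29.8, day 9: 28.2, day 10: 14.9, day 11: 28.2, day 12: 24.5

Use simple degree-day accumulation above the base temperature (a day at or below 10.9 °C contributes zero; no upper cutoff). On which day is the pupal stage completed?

day 6

Daily DD above 10.9 °C: 8.6, 5.0, 17.1, 18.5, 15.3, 15.6, 16.6, 18.9, 17.3, 4.0, 17.3, 13.6.
Cumulative: 8.6, 13.6, 30.7, 49.2, 64.5, 80.1, 96.7, 115.6, 132.9, 136.9, 154.2, 167.8.
The total first reaches 79 DD on day 6.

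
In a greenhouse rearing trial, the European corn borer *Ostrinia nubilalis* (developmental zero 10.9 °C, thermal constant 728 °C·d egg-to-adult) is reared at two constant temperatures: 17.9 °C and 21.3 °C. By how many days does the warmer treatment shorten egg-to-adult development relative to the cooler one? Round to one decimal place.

34.0 days

At 17.9 °C: 728 / (17.9 − 10.9) = 728 / 7.0 = 104.000 d.
At 21.3 °C: 728 / (21.3 − 10.9) = 728 / 10.4 = 70.000 d.
Difference = |104.000 − 70.000| = 34.000 ≈ 34.0 days.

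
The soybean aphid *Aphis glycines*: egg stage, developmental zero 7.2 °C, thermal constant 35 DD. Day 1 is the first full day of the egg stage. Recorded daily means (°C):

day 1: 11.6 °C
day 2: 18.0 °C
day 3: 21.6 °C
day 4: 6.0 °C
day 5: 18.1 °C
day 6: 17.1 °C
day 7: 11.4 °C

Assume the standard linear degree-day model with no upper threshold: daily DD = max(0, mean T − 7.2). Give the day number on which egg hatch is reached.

Daily DD above 7.2 °C: 4.4, 10.8, 14.4, 0.0, 10.9, 9.9, 4.2.
Cumulative: 4.4, 15.2, 29.6, 29.6, 40.5, 50.4, 54.6.
The total first reaches 35 DD on day 5.

day 5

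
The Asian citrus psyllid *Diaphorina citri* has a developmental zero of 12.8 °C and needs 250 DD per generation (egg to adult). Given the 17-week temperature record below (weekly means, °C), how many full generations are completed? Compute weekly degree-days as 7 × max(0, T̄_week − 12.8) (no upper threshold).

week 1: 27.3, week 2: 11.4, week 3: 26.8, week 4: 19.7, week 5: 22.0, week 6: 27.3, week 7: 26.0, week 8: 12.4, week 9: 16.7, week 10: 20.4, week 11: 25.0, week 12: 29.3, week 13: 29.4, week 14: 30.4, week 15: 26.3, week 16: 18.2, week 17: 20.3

Weekly DD (7 × max(0, T̄ − 12.8)): 101.5, 0.0, 98.0, 48.3, 64.4, 101.5, 92.4, 0.0, 27.3, 53.2, 85.4, 115.5, 116.2, 123.2, 94.5, 37.8, 52.5.
Season total = 1211.7 DD.
Complete generations = ⌊1211.7 / 250⌋ = 4.

4 generations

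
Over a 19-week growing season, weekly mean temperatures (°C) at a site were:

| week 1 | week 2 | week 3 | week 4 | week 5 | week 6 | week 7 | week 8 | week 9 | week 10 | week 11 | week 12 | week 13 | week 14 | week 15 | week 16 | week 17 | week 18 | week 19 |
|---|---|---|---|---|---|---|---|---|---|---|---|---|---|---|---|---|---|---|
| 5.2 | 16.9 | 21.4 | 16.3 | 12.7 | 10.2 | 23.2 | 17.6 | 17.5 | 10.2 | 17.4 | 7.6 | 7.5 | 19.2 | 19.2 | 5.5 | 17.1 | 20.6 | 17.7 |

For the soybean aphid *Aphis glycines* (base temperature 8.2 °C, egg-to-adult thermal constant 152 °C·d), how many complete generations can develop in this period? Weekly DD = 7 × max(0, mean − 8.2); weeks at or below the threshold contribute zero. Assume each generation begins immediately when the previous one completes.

Weekly DD (7 × max(0, T̄ − 8.2)): 0.0, 60.9, 92.4, 56.7, 31.5, 14.0, 105.0, 65.8, 65.1, 14.0, 64.4, 0.0, 0.0, 77.0, 77.0, 0.0, 62.3, 86.8, 66.5.
Season total = 939.4 DD.
Complete generations = ⌊939.4 / 152⌋ = 6.

6 generations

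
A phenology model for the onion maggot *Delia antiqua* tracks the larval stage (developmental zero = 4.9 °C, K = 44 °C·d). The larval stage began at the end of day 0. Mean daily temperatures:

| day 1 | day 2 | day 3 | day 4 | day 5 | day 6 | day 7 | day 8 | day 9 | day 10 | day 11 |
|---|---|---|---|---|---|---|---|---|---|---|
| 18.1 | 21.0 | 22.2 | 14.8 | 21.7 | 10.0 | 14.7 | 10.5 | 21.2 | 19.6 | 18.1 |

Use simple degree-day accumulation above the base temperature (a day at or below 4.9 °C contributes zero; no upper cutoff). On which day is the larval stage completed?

Daily DD above 4.9 °C: 13.2, 16.1, 17.3, 9.9, 16.8, 5.1, 9.8, 5.6, 16.3, 14.7, 13.2.
Cumulative: 13.2, 29.3, 46.6, 56.5, 73.3, 78.4, 88.2, 93.8, 110.1, 124.8, 138.0.
The total first reaches 44 DD on day 3.

day 3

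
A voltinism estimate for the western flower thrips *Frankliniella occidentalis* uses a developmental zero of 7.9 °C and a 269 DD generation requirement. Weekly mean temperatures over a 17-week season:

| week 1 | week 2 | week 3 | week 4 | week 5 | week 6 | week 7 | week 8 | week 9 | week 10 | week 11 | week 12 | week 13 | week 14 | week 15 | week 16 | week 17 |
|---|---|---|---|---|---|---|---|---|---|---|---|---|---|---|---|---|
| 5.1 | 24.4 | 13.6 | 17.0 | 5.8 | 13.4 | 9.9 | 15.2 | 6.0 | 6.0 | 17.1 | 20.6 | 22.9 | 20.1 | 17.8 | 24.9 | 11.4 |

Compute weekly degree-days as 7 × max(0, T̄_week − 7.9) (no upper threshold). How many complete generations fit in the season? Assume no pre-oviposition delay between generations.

3 generations

Weekly DD (7 × max(0, T̄ − 7.9)): 0.0, 115.5, 39.9, 63.7, 0.0, 38.5, 14.0, 51.1, 0.0, 0.0, 64.4, 88.9, 105.0, 85.4, 69.3, 119.0, 24.5.
Season total = 879.2 DD.
Complete generations = ⌊879.2 / 269⌋ = 3.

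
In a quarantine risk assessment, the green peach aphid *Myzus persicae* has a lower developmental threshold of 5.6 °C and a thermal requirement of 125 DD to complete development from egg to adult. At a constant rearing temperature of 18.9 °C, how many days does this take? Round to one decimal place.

9.4 days

Daily accumulation = 18.9 − 5.6 = 13.3 DD/day.
Duration = 125 / 13.3 = 9.398 ≈ 9.4 days.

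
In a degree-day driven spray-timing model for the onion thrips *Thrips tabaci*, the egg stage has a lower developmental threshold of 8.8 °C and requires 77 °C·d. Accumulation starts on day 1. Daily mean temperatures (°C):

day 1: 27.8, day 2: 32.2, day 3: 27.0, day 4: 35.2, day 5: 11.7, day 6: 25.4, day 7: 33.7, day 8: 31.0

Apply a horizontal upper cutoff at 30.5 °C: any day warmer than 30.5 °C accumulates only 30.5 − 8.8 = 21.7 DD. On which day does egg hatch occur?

Daily DD above 8.8 °C (capped at 21.7): 19.0, 21.7, 18.2, 21.7, 2.9, 16.6, 21.7, 21.7.
Cumulative: 19.0, 40.7, 58.9, 80.6, 83.5, 100.1, 121.8, 143.5.
The total first reaches 77 DD on day 4.

day 4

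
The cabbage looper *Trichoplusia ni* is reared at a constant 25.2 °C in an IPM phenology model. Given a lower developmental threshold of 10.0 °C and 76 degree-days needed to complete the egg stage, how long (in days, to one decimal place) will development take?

5.0 days

Daily accumulation = 25.2 − 10.0 = 15.2 DD/day.
Duration = 76 / 15.2 = 5.000 ≈ 5.0 days.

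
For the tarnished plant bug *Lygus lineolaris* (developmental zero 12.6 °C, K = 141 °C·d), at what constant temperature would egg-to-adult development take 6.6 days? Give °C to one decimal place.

Required daily accumulation = 141 / 6.6 = 21.364 DD/day.
T = T_base + 21.364 = 12.6 + 21.364 = 33.964 ≈ 34.0 °C.

34.0 °C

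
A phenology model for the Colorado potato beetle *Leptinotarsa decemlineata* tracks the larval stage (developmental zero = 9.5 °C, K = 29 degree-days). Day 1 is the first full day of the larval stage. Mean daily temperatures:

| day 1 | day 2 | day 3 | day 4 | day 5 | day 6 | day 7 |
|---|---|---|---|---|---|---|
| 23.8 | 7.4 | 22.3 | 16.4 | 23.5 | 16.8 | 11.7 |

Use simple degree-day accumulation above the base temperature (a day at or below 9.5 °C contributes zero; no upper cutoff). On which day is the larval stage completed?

Daily DD above 9.5 °C: 14.3, 0.0, 12.8, 6.9, 14.0, 7.3, 2.2.
Cumulative: 14.3, 14.3, 27.1, 34.0, 48.0, 55.3, 57.5.
The total first reaches 29 DD on day 4.

day 4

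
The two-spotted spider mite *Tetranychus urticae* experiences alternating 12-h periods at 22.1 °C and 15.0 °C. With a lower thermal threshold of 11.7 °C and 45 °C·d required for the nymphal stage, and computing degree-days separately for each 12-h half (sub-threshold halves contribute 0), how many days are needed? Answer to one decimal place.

6.6 days

Day half: max(0, 22.1 − 11.7) × 0.5 = 10.4 × 0.5 = 5.20 DD.
Night half: max(0, 15.0 − 11.7) × 0.5 = 3.3 × 0.5 = 1.65 DD.
Per 24 h: 6.85 DD/day.
Duration = 45 / 6.85 = 6.569 ≈ 6.6 days.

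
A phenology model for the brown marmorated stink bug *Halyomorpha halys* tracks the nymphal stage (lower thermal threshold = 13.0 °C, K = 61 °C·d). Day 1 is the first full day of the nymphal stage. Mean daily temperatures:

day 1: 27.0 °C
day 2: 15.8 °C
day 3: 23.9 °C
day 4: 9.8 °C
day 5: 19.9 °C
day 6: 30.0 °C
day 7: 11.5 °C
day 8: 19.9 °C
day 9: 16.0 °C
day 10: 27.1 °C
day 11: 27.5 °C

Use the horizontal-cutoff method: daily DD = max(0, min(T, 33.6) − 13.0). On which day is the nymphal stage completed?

Daily DD above 13.0 °C (capped at 20.6): 14.0, 2.8, 10.9, 0.0, 6.9, 17.0, 0.0, 6.9, 3.0, 14.1, 14.5.
Cumulative: 14.0, 16.8, 27.7, 27.7, 34.6, 51.6, 51.6, 58.5, 61.5, 75.6, 90.1.
The total first reaches 61 DD on day 9.

day 9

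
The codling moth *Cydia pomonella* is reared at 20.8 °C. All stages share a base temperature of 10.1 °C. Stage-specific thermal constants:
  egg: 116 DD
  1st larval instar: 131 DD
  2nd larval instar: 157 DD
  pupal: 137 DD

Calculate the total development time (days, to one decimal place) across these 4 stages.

50.6 days

Daily accumulation at 20.8 °C = 20.8 − 10.1 = 10.7 DD/day.
Total K = 116 + 131 + 157 + 137 = 541 DD.
Total duration = 541 / 10.7 = 50.561 ≈ 50.6 days.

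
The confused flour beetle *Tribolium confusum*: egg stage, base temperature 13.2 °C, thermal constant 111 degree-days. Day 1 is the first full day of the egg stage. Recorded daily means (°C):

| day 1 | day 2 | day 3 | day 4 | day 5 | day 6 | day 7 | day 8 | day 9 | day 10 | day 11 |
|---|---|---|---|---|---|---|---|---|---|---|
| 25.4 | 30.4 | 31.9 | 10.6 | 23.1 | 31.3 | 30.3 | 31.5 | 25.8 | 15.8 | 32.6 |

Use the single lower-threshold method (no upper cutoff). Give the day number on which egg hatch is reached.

day 8

Daily DD above 13.2 °C: 12.2, 17.2, 18.7, 0.0, 9.9, 18.1, 17.1, 18.3, 12.6, 2.6, 19.4.
Cumulative: 12.2, 29.4, 48.1, 48.1, 58.0, 76.1, 93.2, 111.5, 124.1, 126.7, 146.1.
The total first reaches 111 DD on day 8.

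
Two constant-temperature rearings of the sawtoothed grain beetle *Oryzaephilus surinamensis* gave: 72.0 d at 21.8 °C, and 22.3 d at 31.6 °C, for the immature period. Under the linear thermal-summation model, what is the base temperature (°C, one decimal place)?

Equal thermal constants: D₁(T₁ − T_b) = D₂(T₂ − T_b).
72.0·(21.8 − T_b) = 22.3·(31.6 − T_b)
T_b = (72.0·21.8 − 22.3·31.6) / (72.0 − 22.3) = 864.92 / 49.7 = 17.403 °C ≈ 17.4 °C.

17.4 °C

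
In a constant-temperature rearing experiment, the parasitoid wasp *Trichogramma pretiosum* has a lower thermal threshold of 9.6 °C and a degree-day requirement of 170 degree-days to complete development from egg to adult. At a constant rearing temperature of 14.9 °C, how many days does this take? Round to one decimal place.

32.1 days

Daily accumulation = 14.9 − 9.6 = 5.3 DD/day.
Duration = 170 / 5.3 = 32.075 ≈ 32.1 days.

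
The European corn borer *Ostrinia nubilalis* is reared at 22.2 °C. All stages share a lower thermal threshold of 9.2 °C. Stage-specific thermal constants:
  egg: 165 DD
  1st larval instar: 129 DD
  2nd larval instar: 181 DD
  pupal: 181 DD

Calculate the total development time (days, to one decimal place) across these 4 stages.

Daily accumulation at 22.2 °C = 22.2 − 9.2 = 13.0 DD/day.
Total K = 165 + 129 + 181 + 181 = 656 DD.
Total duration = 656 / 13.0 = 50.462 ≈ 50.5 days.

50.5 days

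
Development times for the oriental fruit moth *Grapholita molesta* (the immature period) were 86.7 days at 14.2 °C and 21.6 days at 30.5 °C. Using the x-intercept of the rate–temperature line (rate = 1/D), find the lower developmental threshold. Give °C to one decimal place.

8.8 °C

Equal thermal constants: D₁(T₁ − T_b) = D₂(T₂ − T_b).
86.7·(14.2 − T_b) = 21.6·(30.5 − T_b)
T_b = (86.7·14.2 − 21.6·30.5) / (86.7 − 21.6) = 572.34 / 65.1 = 8.792 °C ≈ 8.8 °C.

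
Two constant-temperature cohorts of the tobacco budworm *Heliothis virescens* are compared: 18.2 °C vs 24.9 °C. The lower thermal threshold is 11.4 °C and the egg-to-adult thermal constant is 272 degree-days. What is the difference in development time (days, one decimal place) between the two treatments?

19.9 days

At 18.2 °C: 272 / (18.2 − 11.4) = 272 / 6.8 = 40.000 d.
At 24.9 °C: 272 / (24.9 − 11.4) = 272 / 13.5 = 20.148 d.
Difference = |40.000 − 20.148| = 19.852 ≈ 19.9 days.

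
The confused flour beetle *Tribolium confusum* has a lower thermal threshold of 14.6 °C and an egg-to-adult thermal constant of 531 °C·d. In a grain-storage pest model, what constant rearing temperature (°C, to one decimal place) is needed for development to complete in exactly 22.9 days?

Required daily accumulation = 531 / 22.9 = 23.188 DD/day.
T = T_base + 23.188 = 14.6 + 23.188 = 37.788 ≈ 37.8 °C.

37.8 °C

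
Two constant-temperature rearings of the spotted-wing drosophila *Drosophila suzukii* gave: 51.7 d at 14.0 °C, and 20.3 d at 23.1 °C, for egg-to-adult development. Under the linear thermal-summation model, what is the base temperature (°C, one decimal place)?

8.1 °C

Equal thermal constants: D₁(T₁ − T_b) = D₂(T₂ − T_b).
51.7·(14.0 − T_b) = 20.3·(23.1 − T_b)
T_b = (51.7·14.0 − 20.3·23.1) / (51.7 − 20.3) = 254.87 / 31.4 = 8.117 °C ≈ 8.1 °C.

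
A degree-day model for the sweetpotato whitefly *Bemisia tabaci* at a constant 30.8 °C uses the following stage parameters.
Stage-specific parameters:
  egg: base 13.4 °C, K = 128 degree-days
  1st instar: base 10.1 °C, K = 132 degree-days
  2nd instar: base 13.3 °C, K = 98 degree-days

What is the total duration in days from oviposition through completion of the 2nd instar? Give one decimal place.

egg: 128 / (30.8 − 13.4) = 128 / 17.4 = 7.356 d.
1st instar: 132 / (30.8 − 10.1) = 132 / 20.7 = 6.377 d.
2nd instar: 98 / (30.8 − 13.3) = 98 / 17.5 = 5.600 d.
Sum = 19.333 ≈ 19.3 days.

19.3 days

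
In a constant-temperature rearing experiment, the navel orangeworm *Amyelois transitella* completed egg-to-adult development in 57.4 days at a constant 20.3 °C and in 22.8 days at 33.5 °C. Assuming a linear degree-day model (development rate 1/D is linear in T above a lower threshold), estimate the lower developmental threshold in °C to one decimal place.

Equal thermal constants: D₁(T₁ − T_b) = D₂(T₂ − T_b).
57.4·(20.3 − T_b) = 22.8·(33.5 − T_b)
T_b = (57.4·20.3 − 22.8·33.5) / (57.4 − 22.8) = 401.42 / 34.6 = 11.602 °C ≈ 11.6 °C.

11.6 °C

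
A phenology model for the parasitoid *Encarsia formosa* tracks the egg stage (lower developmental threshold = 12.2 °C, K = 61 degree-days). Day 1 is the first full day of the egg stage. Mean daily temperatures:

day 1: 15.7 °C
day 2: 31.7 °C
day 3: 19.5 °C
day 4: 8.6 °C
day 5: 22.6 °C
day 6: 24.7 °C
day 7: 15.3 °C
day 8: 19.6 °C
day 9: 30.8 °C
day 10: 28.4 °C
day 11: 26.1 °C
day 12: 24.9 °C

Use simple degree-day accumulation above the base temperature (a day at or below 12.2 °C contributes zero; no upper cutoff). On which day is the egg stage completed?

Daily DD above 12.2 °C: 3.5, 19.5, 7.3, 0.0, 10.4, 12.5, 3.1, 7.4, 18.6, 16.2, 13.9, 12.7.
Cumulative: 3.5, 23.0, 30.3, 30.3, 40.7, 53.2, 56.3, 63.7, 82.3, 98.5, 112.4, 125.1.
The total first reaches 61 DD on day 8.

day 8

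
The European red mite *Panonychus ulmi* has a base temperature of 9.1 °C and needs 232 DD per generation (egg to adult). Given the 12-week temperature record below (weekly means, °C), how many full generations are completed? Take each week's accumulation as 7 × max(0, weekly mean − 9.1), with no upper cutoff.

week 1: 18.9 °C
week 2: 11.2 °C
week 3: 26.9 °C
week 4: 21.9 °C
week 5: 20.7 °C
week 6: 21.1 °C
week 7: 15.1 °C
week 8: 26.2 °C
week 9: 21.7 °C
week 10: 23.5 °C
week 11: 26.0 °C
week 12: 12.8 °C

4 generations

Weekly DD (7 × max(0, T̄ − 9.1)): 68.6, 14.7, 124.6, 89.6, 81.2, 84.0, 42.0, 119.7, 88.2, 100.8, 118.3, 25.9.
Season total = 957.6 DD.
Complete generations = ⌊957.6 / 232⌋ = 4.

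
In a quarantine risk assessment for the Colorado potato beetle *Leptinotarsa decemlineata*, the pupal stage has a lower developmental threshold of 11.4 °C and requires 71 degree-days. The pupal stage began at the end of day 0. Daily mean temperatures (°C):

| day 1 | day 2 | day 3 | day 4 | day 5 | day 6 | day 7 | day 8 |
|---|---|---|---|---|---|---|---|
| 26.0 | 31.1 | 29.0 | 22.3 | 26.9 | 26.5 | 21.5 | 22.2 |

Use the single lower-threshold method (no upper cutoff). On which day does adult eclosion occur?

Daily DD above 11.4 °C: 14.6, 19.7, 17.6, 10.9, 15.5, 15.1, 10.1, 10.8.
Cumulative: 14.6, 34.3, 51.9, 62.8, 78.3, 93.4, 103.5, 114.3.
The total first reaches 71 DD on day 5.

day 5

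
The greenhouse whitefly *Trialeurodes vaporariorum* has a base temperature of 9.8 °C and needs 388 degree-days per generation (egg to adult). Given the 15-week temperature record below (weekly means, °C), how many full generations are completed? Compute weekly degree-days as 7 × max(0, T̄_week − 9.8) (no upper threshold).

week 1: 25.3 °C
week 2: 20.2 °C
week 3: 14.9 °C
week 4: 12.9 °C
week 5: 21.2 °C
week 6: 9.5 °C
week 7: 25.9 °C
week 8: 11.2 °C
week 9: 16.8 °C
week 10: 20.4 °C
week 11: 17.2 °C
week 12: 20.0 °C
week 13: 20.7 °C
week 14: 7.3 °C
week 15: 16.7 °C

Weekly DD (7 × max(0, T̄ − 9.8)): 108.5, 72.8, 35.7, 21.7, 79.8, 0.0, 112.7, 9.8, 49.0, 74.2, 51.8, 71.4, 76.3, 0.0, 48.3.
Season total = 812.0 DD.
Complete generations = ⌊812.0 / 388⌋ = 2.

2 generations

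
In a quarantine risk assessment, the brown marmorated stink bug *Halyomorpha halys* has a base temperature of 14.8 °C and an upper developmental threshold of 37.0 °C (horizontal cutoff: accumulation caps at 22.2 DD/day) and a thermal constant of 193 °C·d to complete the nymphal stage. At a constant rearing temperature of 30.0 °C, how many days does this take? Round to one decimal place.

12.7 days

Daily accumulation = 30.0 − 14.8 = 15.2 DD/day.
Duration = 193 / 15.2 = 12.697 ≈ 12.7 days.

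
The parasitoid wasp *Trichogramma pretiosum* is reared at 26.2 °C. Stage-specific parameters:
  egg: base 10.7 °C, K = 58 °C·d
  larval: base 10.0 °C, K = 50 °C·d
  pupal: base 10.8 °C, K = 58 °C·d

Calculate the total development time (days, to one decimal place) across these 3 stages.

10.6 days

egg: 58 / (26.2 − 10.7) = 58 / 15.5 = 3.742 d.
larval: 50 / (26.2 − 10.0) = 50 / 16.2 = 3.086 d.
pupal: 58 / (26.2 − 10.8) = 58 / 15.4 = 3.766 d.
Sum = 10.595 ≈ 10.6 days.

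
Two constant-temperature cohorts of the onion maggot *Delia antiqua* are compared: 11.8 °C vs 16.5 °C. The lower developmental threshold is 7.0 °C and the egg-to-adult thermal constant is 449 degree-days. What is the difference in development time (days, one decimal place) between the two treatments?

At 11.8 °C: 449 / (11.8 − 7.0) = 449 / 4.8 = 93.542 d.
At 16.5 °C: 449 / (16.5 − 7.0) = 449 / 9.5 = 47.263 d.
Difference = |93.542 − 47.263| = 46.279 ≈ 46.3 days.

46.3 days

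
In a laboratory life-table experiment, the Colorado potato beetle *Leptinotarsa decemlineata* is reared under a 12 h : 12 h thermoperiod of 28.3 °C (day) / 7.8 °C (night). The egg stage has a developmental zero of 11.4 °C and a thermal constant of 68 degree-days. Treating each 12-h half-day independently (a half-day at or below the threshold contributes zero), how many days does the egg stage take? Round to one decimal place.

Day half: max(0, 28.3 − 11.4) × 0.5 = 16.9 × 0.5 = 8.45 DD.
Night half: max(0, 7.8 − 11.4) × 0.5 = 0.0 × 0.5 = 0.00 DD.
Per 24 h: 8.45 DD/day.
Duration = 68 / 8.45 = 8.047 ≈ 8.0 days.

8.0 days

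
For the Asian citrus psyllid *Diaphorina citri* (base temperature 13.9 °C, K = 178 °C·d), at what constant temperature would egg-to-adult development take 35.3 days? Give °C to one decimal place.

18.9 °C

Required daily accumulation = 178 / 35.3 = 5.042 DD/day.
T = T_base + 5.042 = 13.9 + 5.042 = 18.942 ≈ 18.9 °C.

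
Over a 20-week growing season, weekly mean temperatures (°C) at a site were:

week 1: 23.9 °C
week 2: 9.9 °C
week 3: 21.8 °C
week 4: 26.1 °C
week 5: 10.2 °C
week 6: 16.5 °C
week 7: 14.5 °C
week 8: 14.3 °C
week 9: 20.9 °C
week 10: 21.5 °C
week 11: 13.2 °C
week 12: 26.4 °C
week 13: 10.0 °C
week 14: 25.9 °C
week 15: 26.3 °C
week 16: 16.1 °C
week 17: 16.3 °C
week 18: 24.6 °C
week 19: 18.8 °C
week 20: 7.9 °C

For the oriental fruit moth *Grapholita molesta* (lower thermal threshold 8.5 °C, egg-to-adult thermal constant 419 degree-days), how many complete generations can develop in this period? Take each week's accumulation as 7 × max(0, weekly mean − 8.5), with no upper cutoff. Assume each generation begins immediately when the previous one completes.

Weekly DD (7 × max(0, T̄ − 8.5)): 107.8, 9.8, 93.1, 123.2, 11.9, 56.0, 42.0, 40.6, 86.8, 91.0, 32.9, 125.3, 10.5, 121.8, 124.6, 53.2, 54.6, 112.7, 72.1, 0.0.
Season total = 1369.9 DD.
Complete generations = ⌊1369.9 / 419⌋ = 3.

3 generations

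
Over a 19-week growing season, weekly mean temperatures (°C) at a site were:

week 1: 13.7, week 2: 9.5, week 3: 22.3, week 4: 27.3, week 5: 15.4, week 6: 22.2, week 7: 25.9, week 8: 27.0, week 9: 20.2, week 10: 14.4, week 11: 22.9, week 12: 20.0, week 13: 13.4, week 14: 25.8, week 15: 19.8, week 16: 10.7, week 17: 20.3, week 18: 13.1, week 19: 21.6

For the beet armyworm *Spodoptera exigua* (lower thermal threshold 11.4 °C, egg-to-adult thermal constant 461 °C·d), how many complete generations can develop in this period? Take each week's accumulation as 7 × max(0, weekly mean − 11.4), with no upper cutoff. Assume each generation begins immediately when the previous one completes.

Weekly DD (7 × max(0, T̄ − 11.4)): 16.1, 0.0, 76.3, 111.3, 28.0, 75.6, 101.5, 109.2, 61.6, 21.0, 80.5, 60.2, 14.0, 100.8, 58.8, 0.0, 62.3, 11.9, 71.4.
Season total = 1060.5 DD.
Complete generations = ⌊1060.5 / 461⌋ = 2.

2 generations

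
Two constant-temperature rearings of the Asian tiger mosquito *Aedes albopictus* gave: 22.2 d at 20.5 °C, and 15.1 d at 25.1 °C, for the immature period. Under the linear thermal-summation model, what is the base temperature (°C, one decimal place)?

Linear rate model ⇒ the product D·(T − T_b) is constant across temperatures.
22.2·(20.5 − T_b) = 15.1·(25.1 − T_b)
T_b = (22.2·20.5 − 15.1·25.1) / (22.2 − 15.1) = 76.09 / 7.1 = 10.717 °C ≈ 10.7 °C.

10.7 °C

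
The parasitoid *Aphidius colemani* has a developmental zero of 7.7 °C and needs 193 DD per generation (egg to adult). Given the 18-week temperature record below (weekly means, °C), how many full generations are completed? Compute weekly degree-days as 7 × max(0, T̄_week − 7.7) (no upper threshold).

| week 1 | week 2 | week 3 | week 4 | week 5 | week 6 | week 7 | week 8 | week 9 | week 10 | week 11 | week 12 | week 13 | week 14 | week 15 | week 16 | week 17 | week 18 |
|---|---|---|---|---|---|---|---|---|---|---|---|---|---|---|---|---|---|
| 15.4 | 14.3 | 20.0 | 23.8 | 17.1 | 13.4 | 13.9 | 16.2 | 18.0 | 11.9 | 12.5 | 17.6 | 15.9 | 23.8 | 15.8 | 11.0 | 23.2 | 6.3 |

Weekly DD (7 × max(0, T̄ − 7.7)): 53.9, 46.2, 86.1, 112.7, 65.8, 39.9, 43.4, 59.5, 72.1, 29.4, 33.6, 69.3, 57.4, 112.7, 56.7, 23.1, 108.5, 0.0.
Season total = 1070.3 DD.
Complete generations = ⌊1070.3 / 193⌋ = 5.

5 generations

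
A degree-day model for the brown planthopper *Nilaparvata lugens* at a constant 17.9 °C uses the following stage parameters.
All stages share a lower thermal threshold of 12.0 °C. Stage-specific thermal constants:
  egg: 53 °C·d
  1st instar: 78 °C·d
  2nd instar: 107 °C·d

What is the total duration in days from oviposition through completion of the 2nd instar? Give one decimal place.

40.3 days

Daily accumulation at 17.9 °C = 17.9 − 12.0 = 5.9 DD/day.
Total K = 53 + 78 + 107 = 238 DD.
Total duration = 238 / 5.9 = 40.339 ≈ 40.3 days.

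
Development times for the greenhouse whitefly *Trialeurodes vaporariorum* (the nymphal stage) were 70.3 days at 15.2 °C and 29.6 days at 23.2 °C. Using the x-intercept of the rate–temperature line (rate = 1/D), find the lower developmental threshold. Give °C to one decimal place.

9.4 °C

Equal thermal constants: D₁(T₁ − T_b) = D₂(T₂ − T_b).
70.3·(15.2 − T_b) = 29.6·(23.2 − T_b)
T_b = (70.3·15.2 − 29.6·23.2) / (70.3 − 29.6) = 381.84 / 40.7 = 9.382 °C ≈ 9.4 °C.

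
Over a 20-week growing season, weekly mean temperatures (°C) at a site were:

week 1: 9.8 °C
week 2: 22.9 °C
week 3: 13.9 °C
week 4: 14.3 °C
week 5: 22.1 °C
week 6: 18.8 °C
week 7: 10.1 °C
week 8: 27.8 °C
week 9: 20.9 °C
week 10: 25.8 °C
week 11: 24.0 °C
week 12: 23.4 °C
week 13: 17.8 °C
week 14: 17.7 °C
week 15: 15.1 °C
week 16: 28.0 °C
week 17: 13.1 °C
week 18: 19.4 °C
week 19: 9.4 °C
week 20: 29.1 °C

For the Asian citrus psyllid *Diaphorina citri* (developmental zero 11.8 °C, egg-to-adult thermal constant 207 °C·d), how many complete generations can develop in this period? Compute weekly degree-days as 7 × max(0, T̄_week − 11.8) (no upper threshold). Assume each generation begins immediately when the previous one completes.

5 generations

Weekly DD (7 × max(0, T̄ − 11.8)): 0.0, 77.7, 14.7, 17.5, 72.1, 49.0, 0.0, 112.0, 63.7, 98.0, 85.4, 81.2, 42.0, 41.3, 23.1, 113.4, 9.1, 53.2, 0.0, 121.1.
Season total = 1074.5 DD.
Complete generations = ⌊1074.5 / 207⌋ = 5.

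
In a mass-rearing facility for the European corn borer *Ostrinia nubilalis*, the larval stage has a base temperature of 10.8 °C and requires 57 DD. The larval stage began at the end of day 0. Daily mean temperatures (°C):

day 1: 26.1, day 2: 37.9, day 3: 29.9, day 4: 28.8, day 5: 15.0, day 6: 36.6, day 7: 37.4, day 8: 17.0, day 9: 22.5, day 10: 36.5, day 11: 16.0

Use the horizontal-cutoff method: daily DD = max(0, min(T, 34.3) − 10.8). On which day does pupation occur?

day 3

Daily DD above 10.8 °C (capped at 23.5): 15.3, 23.5, 19.1, 18.0, 4.2, 23.5, 23.5, 6.2, 11.7, 23.5, 5.2.
Cumulative: 15.3, 38.8, 57.9, 75.9, 80.1, 103.6, 127.1, 133.3, 145.0, 168.5, 173.7.
The total first reaches 57 DD on day 3.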